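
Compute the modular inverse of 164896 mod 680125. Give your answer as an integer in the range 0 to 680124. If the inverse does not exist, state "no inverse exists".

204756

Apply the Euclidean algorithm to 680125 and 164896:
680125 = 4×164896 + 20541
164896 = 8×20541 + 568
20541 = 36×568 + 93
568 = 6×93 + 10
93 = 9×10 + 3
10 = 3×3 + 1
3 = 3×1 + 0
The gcd is 1. Working backward:
1 = 10 − 3·3
1 = −3·93 + 28·10
1 = 28·568 − 171·93
1 = −171·20541 + 6184·568
1 = 6184·164896 − 49643·20541
1 = −49643·680125 + 204756·164896
So 164896·204756 ≡ 1 (mod 680125).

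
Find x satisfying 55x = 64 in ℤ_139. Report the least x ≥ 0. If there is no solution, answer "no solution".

125

First find gcd(55, 139):
139 = 2·55 + 29
55 = 1·29 + 26
29 = 1·26 + 3
26 = 8·3 + 2
3 = 1·2 + 1
2 = 2·1 + 0
gcd = 1, so a unique solution mod 139 exists.
Back-substitute for the Bézout coefficients:
1 = 3 − 2
1 = −26 + 9·3
1 = 9·29 − 10·26
1 = −10·55 + 19·29
1 = 19·139 − 48·55
So 55·(-48) ≡ 1 (mod 139), giving 55⁻¹ ≡ 91.
x ≡ 55⁻¹·64 ≡ 91·64 ≡ 125 (mod 139).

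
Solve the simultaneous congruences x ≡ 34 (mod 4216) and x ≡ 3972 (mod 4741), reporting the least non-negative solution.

16834522

Write x = 34 + 4216·k. Then 4216·k ≡ 3972 − 34 ≡ 3938 (mod 4741).
Need 4216⁻¹ mod 4741. Extended Euclid on (4741, 4216):
4741 = 1·4216 + 525
4216 = 8·525 + 16
525 = 32·16 + 13
16 = 1·13 + 3
13 = 4·3 + 1
3 = 3·1 + 0
Back-substitute:
1 = 13 − 4·3
1 = −4·16 + 5·13
1 = 5·525 − 164·16
1 = −164·4216 + 1317·525
1 = 1317·4741 − 1481·4216
4216⁻¹ ≡ 3260 (mod 4741), so k ≡ 3260·3938 ≡ 3993 (mod 4741).
x = 34 + 4216·3993 = 16834522.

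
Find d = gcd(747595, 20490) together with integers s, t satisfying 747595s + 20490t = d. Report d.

5

Euclidean algorithm:
747595 = 36*20490 + 9955
20490 = 2*9955 + 580
9955 = 17*580 + 95
580 = 6*95 + 10
95 = 9*10 + 5
10 = 2*5 + 0
gcd(747595, 20490) = 5.
Express as a combination:
5 = 95 − 9·10
5 = −9·580 + 55·95
5 = 55·9955 − 944·580
5 = −944·20490 + 1943·9955
5 = 1943·747595 − 70892·20490
So 5 = (1943)·747595 + (-70892)·20490.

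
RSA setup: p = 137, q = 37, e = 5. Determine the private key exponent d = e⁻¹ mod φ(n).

3917

φ(n) = (p−1)(q−1) = 136·36 = 4896.
Need d with 5·d ≡ 1 (mod 4896). Apply the extended Euclidean algorithm:
4896 = 979·5 + 1
5 = 5·1 + 0
Back-substitute:
1 = 4896 − 979·5
So 5·(-979) ≡ 1 (mod 4896), hence d ≡ -979 ≡ 3917 (mod 4896).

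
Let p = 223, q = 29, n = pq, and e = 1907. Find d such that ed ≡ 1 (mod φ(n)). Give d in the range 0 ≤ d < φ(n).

φ(n) = (p−1)(q−1) = 222·28 = 6216.
Need d with 1907·d ≡ 1 (mod 6216). Apply the extended Euclidean algorithm:
6216 = 3×1907 + 495
1907 = 3×495 + 422
495 = 1×422 + 73
422 = 5×73 + 57
73 = 1×57 + 16
57 = 3×16 + 9
16 = 1×9 + 7
9 = 1×7 + 2
7 = 3×2 + 1
2 = 2×1 + 0
Back-substitute:
1 = 7 − 3·2
1 = −3·9 + 4·7
1 = 4·16 − 7·9
1 = −7·57 + 25·16
1 = 25·73 − 32·57
1 = −32·422 + 185·73
1 = 185·495 − 217·422
1 = −217·1907 + 836·495
1 = 836·6216 − 2725·1907
So 1907·(-2725) ≡ 1 (mod 6216), hence d ≡ -2725 ≡ 3491 (mod 6216).

3491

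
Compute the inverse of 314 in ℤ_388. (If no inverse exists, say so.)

Compute gcd(314, 388):
388 = 1·314 + 74
314 = 4·74 + 18
74 = 4·18 + 2
18 = 9·2 + 0
gcd(314, 388) = 2 ≠ 1, so 314 has no multiplicative inverse modulo 388.

no inverse exists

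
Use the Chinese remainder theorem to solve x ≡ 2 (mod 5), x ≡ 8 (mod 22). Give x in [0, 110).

Write x = 2 + 5·k. Then 5·k ≡ 8 − 2 ≡ 6 (mod 22).
Need 5⁻¹ mod 22. Extended Euclid on (22, 5):
22 = 4*5 + 2
5 = 2*2 + 1
2 = 2*1 + 0
Back-substitute:
1 = 5 − 2·2
1 = −2·22 + 9·5
5⁻¹ ≡ 9 (mod 22), so k ≡ 9·6 ≡ 10 (mod 22).
x = 2 + 5·10 = 52.

52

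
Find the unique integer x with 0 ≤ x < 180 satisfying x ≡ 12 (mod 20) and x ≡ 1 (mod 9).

Write x = 12 + 20·k. Then 20·k ≡ 1 − 12 ≡ 7 (mod 9).
Need 20⁻¹ mod 9. Extended Euclid on (9, 2):
9 = 4·2 + 1
2 = 2·1 + 0
Back-substitute:
1 = 9 − 4·2
20⁻¹ ≡ 5 (mod 9), so k ≡ 5·7 ≡ 8 (mod 9).
x = 12 + 20·8 = 172.

172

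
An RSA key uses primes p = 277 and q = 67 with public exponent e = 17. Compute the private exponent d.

16073

φ(n) = (p−1)(q−1) = 276·66 = 18216.
Need d with 17·d ≡ 1 (mod 18216). Apply the extended Euclidean algorithm:
18216 = 1071*17 + 9
17 = 1*9 + 8
9 = 1*8 + 1
8 = 8*1 + 0
Back-substitute:
1 = 9 − 8
1 = −17 + 2·9
1 = 2·18216 − 2143·17
So 17·(-2143) ≡ 1 (mod 18216), hence d ≡ -2143 ≡ 16073 (mod 18216).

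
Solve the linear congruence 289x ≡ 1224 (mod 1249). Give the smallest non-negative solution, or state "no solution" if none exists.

592

First find gcd(289, 1249):
1249 = 4·289 + 93
289 = 3·93 + 10
93 = 9·10 + 3
10 = 3·3 + 1
3 = 3·1 + 0
gcd = 1, so a unique solution mod 1249 exists.
Back-substitute for the Bézout coefficients:
1 = 10 − 3·3
1 = −3·93 + 28·10
1 = 28·289 − 87·93
1 = −87·1249 + 376·289
So 289·(376) ≡ 1 (mod 1249), giving 289⁻¹ ≡ 376.
x ≡ 289⁻¹·1224 ≡ 376·1224 ≡ 592 (mod 1249).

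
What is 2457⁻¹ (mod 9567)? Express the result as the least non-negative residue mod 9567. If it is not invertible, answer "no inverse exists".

no inverse exists

Compute gcd(2457, 9567):
9567 = 3·2457 + 2196
2457 = 1·2196 + 261
2196 = 8·261 + 108
261 = 2·108 + 45
108 = 2·45 + 18
45 = 2·18 + 9
18 = 2·9 + 0
The gcd is 9, not 1, hence no inverse exists.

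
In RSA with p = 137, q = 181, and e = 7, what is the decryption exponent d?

φ(n) = (p−1)(q−1) = 136·180 = 24480.
Need d with 7·d ≡ 1 (mod 24480). Apply the extended Euclidean algorithm:
24480 = 3497·7 + 1
7 = 7·1 + 0
Back-substitute:
1 = 24480 − 3497·7
So 7·(-3497) ≡ 1 (mod 24480), hence d ≡ -3497 ≡ 20983 (mod 24480).

20983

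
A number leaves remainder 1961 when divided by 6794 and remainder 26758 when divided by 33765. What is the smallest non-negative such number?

Write x = 1961 + 6794·k. Then 6794·k ≡ 26758 − 1961 ≡ 24797 (mod 33765).
Need 6794⁻¹ mod 33765. Extended Euclid on (33765, 6794):
33765 = 4*6794 + 6589
6794 = 1*6589 + 205
6589 = 32*205 + 29
205 = 7*29 + 2
29 = 14*2 + 1
2 = 2*1 + 0
Back-substitute:
1 = 29 − 14·2
1 = −14·205 + 99·29
1 = 99·6589 − 3182·205
1 = −3182·6794 + 3281·6589
1 = 3281·33765 − 16306·6794
6794⁻¹ ≡ 17459 (mod 33765), so k ≡ 17459·24797 ≡ 29758 (mod 33765).
x = 1961 + 6794·29758 = 202177813.

202177813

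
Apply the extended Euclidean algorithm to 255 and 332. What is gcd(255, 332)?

Apply Euclid's algorithm to 332 and 255:
332 = 1*255 + 77
255 = 3*77 + 24
77 = 3*24 + 5
24 = 4*5 + 4
5 = 1*4 + 1
4 = 4*1 + 0
gcd(255, 332) = 1.
Express as a combination:
1 = 5 − 4
1 = −24 + 5·5
1 = 5·77 − 16·24
1 = −16·255 + 53·77
1 = 53·332 − 69·255
So 1 = (53)·332 + (-69)·255.

1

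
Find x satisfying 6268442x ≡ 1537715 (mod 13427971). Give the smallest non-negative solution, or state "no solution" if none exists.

634410

First find gcd(6268442, 13427971):
13427971 = 2×6268442 + 891087
6268442 = 7×891087 + 30833
891087 = 28×30833 + 27763
30833 = 1×27763 + 3070
27763 = 9×3070 + 133
3070 = 23×133 + 11
133 = 12×11 + 1
11 = 11×1 + 0
gcd = 1, so a unique solution mod 13427971 exists.
Back-substitute for the Bézout coefficients:
1 = 133 − 12·11
1 = −12·3070 + 277·133
1 = 277·27763 − 2505·3070
1 = −2505·30833 + 2782·27763
1 = 2782·891087 − 80401·30833
1 = −80401·6268442 + 565589·891087
1 = 565589·13427971 − 1211579·6268442
So 6268442·(-1211579) ≡ 1 (mod 13427971), giving 6268442⁻¹ ≡ 12216392.
x ≡ 6268442⁻¹·1537715 ≡ 12216392·1537715 ≡ 634410 (mod 13427971).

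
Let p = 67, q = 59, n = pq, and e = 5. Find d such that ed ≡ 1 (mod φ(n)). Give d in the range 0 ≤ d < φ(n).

2297

φ(n) = (p−1)(q−1) = 66·58 = 3828.
Need d with 5·d ≡ 1 (mod 3828). Apply the extended Euclidean algorithm:
3828 = 765×5 + 3
5 = 1×3 + 2
3 = 1×2 + 1
2 = 2×1 + 0
Back-substitute:
1 = 3 − 2
1 = −5 + 2·3
1 = 2·3828 − 1531·5
So 5·(-1531) ≡ 1 (mod 3828), hence d ≡ -1531 ≡ 2297 (mod 3828).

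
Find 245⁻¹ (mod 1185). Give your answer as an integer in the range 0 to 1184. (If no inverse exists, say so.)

Euclidean algorithm on 1185, 245:
1185 = 4·245 + 205
245 = 1·205 + 40
205 = 5·40 + 5
40 = 8·5 + 0
Since gcd = 5 > 1, 245 is not a unit mod 1185.

no inverse exists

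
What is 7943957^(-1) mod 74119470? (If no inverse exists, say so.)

52375943

Extended Euclidean algorithm:
74119470 = 9·7943957 + 2623857
7943957 = 3·2623857 + 72386
2623857 = 36·72386 + 17961
72386 = 4·17961 + 542
17961 = 33·542 + 75
542 = 7·75 + 17
75 = 4·17 + 7
17 = 2·7 + 3
7 = 2·3 + 1
3 = 3·1 + 0
The gcd is 1. Working backward:
1 = 7 − 2·3
1 = −2·17 + 5·7
1 = 5·75 − 22·17
1 = −22·542 + 159·75
1 = 159·17961 − 5269·542
1 = −5269·72386 + 21235·17961
1 = 21235·2623857 − 769729·72386
1 = −769729·7943957 + 2330422·2623857
1 = 2330422·74119470 − 21743527·7943957
Thus 7943957·(-21743527) ≡ 1 (mod 74119470); reducing, -21743527 mod 74119470 = 52375943.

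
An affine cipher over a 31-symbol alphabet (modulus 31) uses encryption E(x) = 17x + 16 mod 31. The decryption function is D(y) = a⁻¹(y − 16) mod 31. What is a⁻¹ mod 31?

Run Euclid on (31, 17):
31 = 1*17 + 14
17 = 1*14 + 3
14 = 4*3 + 2
3 = 1*2 + 1
2 = 2*1 + 0
gcd = 1, so the inverse exists. Back-substitute:
1 = 3 − 2
1 = −14 + 5·3
1 = 5·17 − 6·14
1 = −6·31 + 11·17
So 17·11 ≡ 1 (mod 31).

11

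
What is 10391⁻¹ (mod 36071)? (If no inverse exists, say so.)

15944

Apply the Euclidean algorithm to 36071 and 10391:
36071 = 3*10391 + 4898
10391 = 2*4898 + 595
4898 = 8*595 + 138
595 = 4*138 + 43
138 = 3*43 + 9
43 = 4*9 + 7
9 = 1*7 + 2
7 = 3*2 + 1
2 = 2*1 + 0
The gcd is 1. Working backward:
1 = 7 − 3·2
1 = −3·9 + 4·7
1 = 4·43 − 19·9
1 = −19·138 + 61·43
1 = 61·595 − 263·138
1 = −263·4898 + 2165·595
1 = 2165·10391 − 4593·4898
1 = −4593·36071 + 15944·10391
So 10391·15944 ≡ 1 (mod 36071).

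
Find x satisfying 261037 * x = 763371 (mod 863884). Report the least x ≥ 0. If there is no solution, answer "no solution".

First find gcd(261037, 863884):
863884 = 3×261037 + 80773
261037 = 3×80773 + 18718
80773 = 4×18718 + 5901
18718 = 3×5901 + 1015
5901 = 5×1015 + 826
1015 = 1×826 + 189
826 = 4×189 + 70
189 = 2×70 + 49
70 = 1×49 + 21
49 = 2×21 + 7
21 = 3×7 + 0
gcd = 7 and 7 | 763371, so solutions exist. Divide through by 7: 37291x ≡ 109053 (mod 123412).
Now find 37291⁻¹ mod 123412:
123412 = 3×37291 + 11539
37291 = 3×11539 + 2674
11539 = 4×2674 + 843
2674 = 3×843 + 145
843 = 5×145 + 118
145 = 1×118 + 27
118 = 4×27 + 10
27 = 2×10 + 7
10 = 1×7 + 3
7 = 2×3 + 1
3 = 3×1 + 0
Back-substitute:
1 = 7 − 2·3
1 = −2·10 + 3·7
1 = 3·27 − 8·10
1 = −8·118 + 35·27
1 = 35·145 − 43·118
1 = −43·843 + 250·145
1 = 250·2674 − 793·843
1 = −793·11539 + 3422·2674
1 = 3422·37291 − 11059·11539
1 = −11059·123412 + 36599·37291
So 37291⁻¹ ≡ 36599 (mod 123412).
Then x ≡ 36599·109053 ≡ 86667 (mod 123412); the smallest non-negative solution is x = 86667.

86667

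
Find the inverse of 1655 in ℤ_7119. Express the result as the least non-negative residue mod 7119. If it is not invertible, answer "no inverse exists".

gcd(7119, 1655) by repeated division:
7119 = 4·1655 + 499
1655 = 3·499 + 158
499 = 3·158 + 25
158 = 6·25 + 8
25 = 3·8 + 1
8 = 8·1 + 0
The gcd is 1. Working backward:
1 = 25 − 3·8
1 = −3·158 + 19·25
1 = 19·499 − 60·158
1 = −60·1655 + 199·499
1 = 199·7119 − 856·1655
Hence 1655⁻¹ ≡ -856 ≡ 6263 (mod 7119).

6263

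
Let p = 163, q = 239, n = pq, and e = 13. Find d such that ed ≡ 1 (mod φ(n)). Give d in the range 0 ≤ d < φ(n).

φ(n) = (p−1)(q−1) = 162·238 = 38556.
Need d with 13·d ≡ 1 (mod 38556). Apply the extended Euclidean algorithm:
38556 = 2965×13 + 11
13 = 1×11 + 2
11 = 5×2 + 1
2 = 2×1 + 0
Back-substitute:
1 = 11 − 5·2
1 = −5·13 + 6·11
1 = 6·38556 − 17795·13
So 13·(-17795) ≡ 1 (mod 38556), hence d ≡ -17795 ≡ 20761 (mod 38556).

20761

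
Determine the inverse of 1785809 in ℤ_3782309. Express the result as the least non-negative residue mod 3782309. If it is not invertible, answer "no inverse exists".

Apply the Euclidean algorithm to 3782309 and 1785809:
3782309 = 2×1785809 + 210691
1785809 = 8×210691 + 100281
210691 = 2×100281 + 10129
100281 = 9×10129 + 9120
10129 = 1×9120 + 1009
9120 = 9×1009 + 39
1009 = 25×39 + 34
39 = 1×34 + 5
34 = 6×5 + 4
5 = 1×4 + 1
4 = 4×1 + 0
gcd = 1, so the inverse exists. Back-substitute:
1 = 5 − 4
1 = −34 + 7·5
1 = 7·39 − 8·34
1 = −8·1009 + 207·39
1 = 207·9120 − 1871·1009
1 = −1871·10129 + 2078·9120
1 = 2078·100281 − 20573·10129
1 = −20573·210691 + 43224·100281
1 = 43224·1785809 − 366365·210691
1 = −366365·3782309 + 775954·1785809
So 1785809·775954 ≡ 1 (mod 3782309).

775954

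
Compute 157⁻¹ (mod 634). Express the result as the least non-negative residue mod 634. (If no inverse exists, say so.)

Apply the Euclidean algorithm to 634 and 157:
634 = 4·157 + 6
157 = 26·6 + 1
6 = 6·1 + 0
Since gcd(157, 634) = 1, back-substitute to write 1 as a combination:
1 = 157 − 26·6
1 = −26·634 + 105·157
So 157·105 ≡ 1 (mod 634).

105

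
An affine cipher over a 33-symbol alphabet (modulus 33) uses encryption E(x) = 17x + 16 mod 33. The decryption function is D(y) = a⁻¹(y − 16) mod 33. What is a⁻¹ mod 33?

2

Extended Euclidean algorithm:
33 = 1*17 + 16
17 = 1*16 + 1
16 = 16*1 + 0
gcd = 1, so the inverse exists. Back-substitute:
1 = 17 − 16
1 = −33 + 2·17
So 17·2 ≡ 1 (mod 33).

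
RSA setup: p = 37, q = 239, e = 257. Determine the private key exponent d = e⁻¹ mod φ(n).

φ(n) = (p−1)(q−1) = 36·238 = 8568.
Need d with 257·d ≡ 1 (mod 8568). Apply the extended Euclidean algorithm:
8568 = 33×257 + 87
257 = 2×87 + 83
87 = 1×83 + 4
83 = 20×4 + 3
4 = 1×3 + 1
3 = 3×1 + 0
Back-substitute:
1 = 4 − 3
1 = −83 + 21·4
1 = 21·87 − 22·83
1 = −22·257 + 65·87
1 = 65·8568 − 2167·257
So 257·(-2167) ≡ 1 (mod 8568), hence d ≡ -2167 ≡ 6401 (mod 8568).

6401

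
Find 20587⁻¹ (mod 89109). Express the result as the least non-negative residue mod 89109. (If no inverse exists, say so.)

Run Euclid on (89109, 20587):
89109 = 4×20587 + 6761
20587 = 3×6761 + 304
6761 = 22×304 + 73
304 = 4×73 + 12
73 = 6×12 + 1
12 = 12×1 + 0
gcd = 1, so the inverse exists. Back-substitute:
1 = 73 − 6·12
1 = −6·304 + 25·73
1 = 25·6761 − 556·304
1 = −556·20587 + 1693·6761
1 = 1693·89109 − 7328·20587
Hence 20587⁻¹ ≡ -7328 ≡ 81781 (mod 89109).

81781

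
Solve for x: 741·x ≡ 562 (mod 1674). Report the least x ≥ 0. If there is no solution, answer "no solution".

gcd(741, 1674):
1674 = 2*741 + 192
741 = 3*192 + 165
192 = 1*165 + 27
165 = 6*27 + 3
27 = 9*3 + 0
gcd = 3, but 3 ∤ 562, so the congruence has no solution.

no solution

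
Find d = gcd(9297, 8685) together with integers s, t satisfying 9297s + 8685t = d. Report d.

9

Apply Euclid's algorithm to 9297 and 8685:
9297 = 1*8685 + 612
8685 = 14*612 + 117
612 = 5*117 + 27
117 = 4*27 + 9
27 = 3*9 + 0
gcd(9297, 8685) = 9.
Back-substituting:
9 = 117 − 4·27
9 = −4·612 + 21·117
9 = 21·8685 − 298·612
9 = −298·9297 + 319·8685
So 9 = (-298)·9297 + (319)·8685.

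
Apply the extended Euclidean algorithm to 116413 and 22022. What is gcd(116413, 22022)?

Repeated division:
116413 = 5*22022 + 6303
22022 = 3*6303 + 3113
6303 = 2*3113 + 77
3113 = 40*77 + 33
77 = 2*33 + 11
33 = 3*11 + 0
gcd(116413, 22022) = 11.
Express as a combination:
11 = 77 − 2·33
11 = −2·3113 + 81·77
11 = 81·6303 − 164·3113
11 = −164·22022 + 573·6303
11 = 573·116413 − 3029·22022
So 11 = (573)·116413 + (-3029)·22022.

11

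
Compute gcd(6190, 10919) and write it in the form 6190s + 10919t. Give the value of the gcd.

1

Euclidean algorithm:
10919 = 1*6190 + 4729
6190 = 1*4729 + 1461
4729 = 3*1461 + 346
1461 = 4*346 + 77
346 = 4*77 + 38
77 = 2*38 + 1
38 = 38*1 + 0
gcd(6190, 10919) = 1.
Back-substituting:
1 = 77 − 2·38
1 = −2·346 + 9·77
1 = 9·1461 − 38·346
1 = −38·4729 + 123·1461
1 = 123·6190 − 161·4729
1 = −161·10919 + 284·6190
So 1 = (-161)·10919 + (284)·6190.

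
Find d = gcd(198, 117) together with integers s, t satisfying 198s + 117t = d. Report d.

Apply Euclid's algorithm to 198 and 117:
198 = 1·117 + 81
117 = 1·81 + 36
81 = 2·36 + 9
36 = 4·9 + 0
gcd(198, 117) = 9.
Working backward:
9 = 81 − 2·36
9 = −2·117 + 3·81
9 = 3·198 − 5·117
So 9 = (3)·198 + (-5)·117.

9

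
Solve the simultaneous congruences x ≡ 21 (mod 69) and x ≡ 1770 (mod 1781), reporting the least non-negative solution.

Write x = 21 + 69·k. Then 69·k ≡ 1770 − 21 ≡ 1749 (mod 1781).
Need 69⁻¹ mod 1781. Extended Euclid on (1781, 69):
1781 = 25×69 + 56
69 = 1×56 + 13
56 = 4×13 + 4
13 = 3×4 + 1
4 = 4×1 + 0
Back-substitute:
1 = 13 − 3·4
1 = −3·56 + 13·13
1 = 13·69 − 16·56
1 = −16·1781 + 413·69
69⁻¹ ≡ 413 (mod 1781), so k ≡ 413·1749 ≡ 1032 (mod 1781).
x = 21 + 69·1032 = 71229.

71229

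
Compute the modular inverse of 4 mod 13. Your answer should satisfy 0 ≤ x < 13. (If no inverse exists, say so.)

gcd(13, 4) by repeated division:
13 = 3*4 + 1
4 = 4*1 + 0
Since gcd(4, 13) = 1, back-substitute to write 1 as a combination:
1 = 13 − 3·4
So 4·(-3) ≡ 1 (mod 13), and -3 ≡ 10 (mod 13).

10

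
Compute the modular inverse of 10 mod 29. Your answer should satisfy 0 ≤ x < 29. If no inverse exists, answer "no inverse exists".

3

Run Euclid on (29, 10):
29 = 2*10 + 9
10 = 1*9 + 1
9 = 9*1 + 0
The gcd is 1. Working backward:
1 = 10 − 9
1 = −29 + 3·10
So 10·3 ≡ 1 (mod 29).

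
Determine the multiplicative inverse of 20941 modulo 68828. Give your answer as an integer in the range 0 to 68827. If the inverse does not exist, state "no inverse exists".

65229

Run Euclid on (68828, 20941):
68828 = 3×20941 + 6005
20941 = 3×6005 + 2926
6005 = 2×2926 + 153
2926 = 19×153 + 19
153 = 8×19 + 1
19 = 19×1 + 0
Since gcd(20941, 68828) = 1, back-substitute to write 1 as a combination:
1 = 153 − 8·19
1 = −8·2926 + 153·153
1 = 153·6005 − 314·2926
1 = −314·20941 + 1095·6005
1 = 1095·68828 − 3599·20941
Thus 20941·(-3599) ≡ 1 (mod 68828); reducing, -3599 mod 68828 = 65229.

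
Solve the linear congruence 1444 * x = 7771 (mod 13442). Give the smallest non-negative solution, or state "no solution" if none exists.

gcd(1444, 13442):
13442 = 9×1444 + 446
1444 = 3×446 + 106
446 = 4×106 + 22
106 = 4×22 + 18
22 = 1×18 + 4
18 = 4×4 + 2
4 = 2×2 + 0
gcd = 2, but 2 ∤ 7771, so the congruence has no solution.

no solution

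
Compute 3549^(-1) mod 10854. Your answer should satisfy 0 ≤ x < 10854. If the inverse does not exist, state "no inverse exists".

Compute gcd(3549, 10854):
10854 = 3×3549 + 207
3549 = 17×207 + 30
207 = 6×30 + 27
30 = 1×27 + 3
27 = 9×3 + 0
The gcd is 3, not 1, hence no inverse exists.

no inverse exists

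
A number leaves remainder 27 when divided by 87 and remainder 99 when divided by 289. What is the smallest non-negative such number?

Write x = 27 + 87·k. Then 87·k ≡ 99 − 27 ≡ 72 (mod 289).
Need 87⁻¹ mod 289. Extended Euclid on (289, 87):
289 = 3*87 + 28
87 = 3*28 + 3
28 = 9*3 + 1
3 = 3*1 + 0
Back-substitute:
1 = 28 − 9·3
1 = −9·87 + 28·28
1 = 28·289 − 93·87
87⁻¹ ≡ 196 (mod 289), so k ≡ 196·72 ≡ 240 (mod 289).
x = 27 + 87·240 = 20907.

20907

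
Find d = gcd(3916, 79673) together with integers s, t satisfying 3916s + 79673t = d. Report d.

11

Repeated division:
79673 = 20*3916 + 1353
3916 = 2*1353 + 1210
1353 = 1*1210 + 143
1210 = 8*143 + 66
143 = 2*66 + 11
66 = 6*11 + 0
gcd(3916, 79673) = 11.
Working backward:
11 = 143 − 2·66
11 = −2·1210 + 17·143
11 = 17·1353 − 19·1210
11 = −19·3916 + 55·1353
11 = 55·79673 − 1119·3916
So 11 = (55)·79673 + (-1119)·3916.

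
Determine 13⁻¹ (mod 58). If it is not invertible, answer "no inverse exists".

9

gcd(58, 13) by repeated division:
58 = 4·13 + 6
13 = 2·6 + 1
6 = 6·1 + 0
Since gcd(13, 58) = 1, back-substitute to write 1 as a combination:
1 = 13 − 2·6
1 = −2·58 + 9·13
So 13·9 ≡ 1 (mod 58).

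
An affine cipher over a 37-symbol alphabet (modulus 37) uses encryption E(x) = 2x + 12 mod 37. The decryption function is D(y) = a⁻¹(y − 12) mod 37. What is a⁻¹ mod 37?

19

Apply the Euclidean algorithm to 37 and 2:
37 = 18·2 + 1
2 = 2·1 + 0
The gcd is 1. Working backward:
1 = 37 − 18·2
Hence 2⁻¹ ≡ -18 ≡ 19 (mod 37).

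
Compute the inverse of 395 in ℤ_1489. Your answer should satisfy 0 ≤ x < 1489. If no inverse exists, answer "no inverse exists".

Run Euclid on (1489, 395):
1489 = 3·395 + 304
395 = 1·304 + 91
304 = 3·91 + 31
91 = 2·31 + 29
31 = 1·29 + 2
29 = 14·2 + 1
2 = 2·1 + 0
gcd = 1, so the inverse exists. Back-substitute:
1 = 29 − 14·2
1 = −14·31 + 15·29
1 = 15·91 − 44·31
1 = −44·304 + 147·91
1 = 147·395 − 191·304
1 = −191·1489 + 720·395
So 395·720 ≡ 1 (mod 1489).

720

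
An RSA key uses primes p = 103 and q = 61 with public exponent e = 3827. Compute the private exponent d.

φ(n) = (p−1)(q−1) = 102·60 = 6120.
Need d with 3827·d ≡ 1 (mod 6120). Apply the extended Euclidean algorithm:
6120 = 1·3827 + 2293
3827 = 1·2293 + 1534
2293 = 1·1534 + 759
1534 = 2·759 + 16
759 = 47·16 + 7
16 = 2·7 + 2
7 = 3·2 + 1
2 = 2·1 + 0
Back-substitute:
1 = 7 − 3·2
1 = −3·16 + 7·7
1 = 7·759 − 332·16
1 = −332·1534 + 671·759
1 = 671·2293 − 1003·1534
1 = −1003·3827 + 1674·2293
1 = 1674·6120 − 2677·3827
So 3827·(-2677) ≡ 1 (mod 6120), hence d ≡ -2677 ≡ 3443 (mod 6120).

3443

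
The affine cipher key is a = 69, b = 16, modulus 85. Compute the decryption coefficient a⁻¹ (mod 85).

69

Run Euclid on (85, 69):
85 = 1×69 + 16
69 = 4×16 + 5
16 = 3×5 + 1
5 = 5×1 + 0
gcd = 1, so the inverse exists. Back-substitute:
1 = 16 − 3·5
1 = −3·69 + 13·16
1 = 13·85 − 16·69
Hence 69⁻¹ ≡ -16 ≡ 69 (mod 85).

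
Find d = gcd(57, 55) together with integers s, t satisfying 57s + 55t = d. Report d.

1

Apply Euclid's algorithm to 57 and 55:
57 = 1·55 + 2
55 = 27·2 + 1
2 = 2·1 + 0
gcd(57, 55) = 1.
Back-substituting:
1 = 55 − 27·2
1 = −27·57 + 28·55
So 1 = (-27)·57 + (28)·55.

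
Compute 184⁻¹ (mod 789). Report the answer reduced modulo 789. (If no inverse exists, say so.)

253

gcd(789, 184) by repeated division:
789 = 4×184 + 53
184 = 3×53 + 25
53 = 2×25 + 3
25 = 8×3 + 1
3 = 3×1 + 0
Since gcd(184, 789) = 1, back-substitute to write 1 as a combination:
1 = 25 − 8·3
1 = −8·53 + 17·25
1 = 17·184 − 59·53
1 = −59·789 + 253·184
So 184·253 ≡ 1 (mod 789).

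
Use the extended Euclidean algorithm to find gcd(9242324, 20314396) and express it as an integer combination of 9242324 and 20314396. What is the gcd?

4

Euclidean algorithm:
20314396 = 2·9242324 + 1829748
9242324 = 5·1829748 + 93584
1829748 = 19·93584 + 51652
93584 = 1·51652 + 41932
51652 = 1·41932 + 9720
41932 = 4·9720 + 3052
9720 = 3·3052 + 564
3052 = 5·564 + 232
564 = 2·232 + 100
232 = 2·100 + 32
100 = 3·32 + 4
32 = 8·4 + 0
gcd(9242324, 20314396) = 4.
Back-substituting:
4 = 100 − 3·32
4 = −3·232 + 7·100
4 = 7·564 − 17·232
4 = −17·3052 + 92·564
4 = 92·9720 − 293·3052
4 = −293·41932 + 1264·9720
4 = 1264·51652 − 1557·41932
4 = −1557·93584 + 2821·51652
4 = 2821·1829748 − 55156·93584
4 = −55156·9242324 + 278601·1829748
4 = 278601·20314396 − 612358·9242324
So 4 = (278601)·20314396 + (-612358)·9242324.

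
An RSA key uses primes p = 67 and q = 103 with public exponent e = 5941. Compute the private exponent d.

5149

φ(n) = (p−1)(q−1) = 66·102 = 6732.
Need d with 5941·d ≡ 1 (mod 6732). Apply the extended Euclidean algorithm:
6732 = 1×5941 + 791
5941 = 7×791 + 404
791 = 1×404 + 387
404 = 1×387 + 17
387 = 22×17 + 13
17 = 1×13 + 4
13 = 3×4 + 1
4 = 4×1 + 0
Back-substitute:
1 = 13 − 3·4
1 = −3·17 + 4·13
1 = 4·387 − 91·17
1 = −91·404 + 95·387
1 = 95·791 − 186·404
1 = −186·5941 + 1397·791
1 = 1397·6732 − 1583·5941
So 5941·(-1583) ≡ 1 (mod 6732), hence d ≡ -1583 ≡ 5149 (mod 6732).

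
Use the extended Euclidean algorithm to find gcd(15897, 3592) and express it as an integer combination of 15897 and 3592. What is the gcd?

Apply Euclid's algorithm to 15897 and 3592:
15897 = 4×3592 + 1529
3592 = 2×1529 + 534
1529 = 2×534 + 461
534 = 1×461 + 73
461 = 6×73 + 23
73 = 3×23 + 4
23 = 5×4 + 3
4 = 1×3 + 1
3 = 3×1 + 0
gcd(15897, 3592) = 1.
Express as a combination:
1 = 4 − 3
1 = −23 + 6·4
1 = 6·73 − 19·23
1 = −19·461 + 120·73
1 = 120·534 − 139·461
1 = −139·1529 + 398·534
1 = 398·3592 − 935·1529
1 = −935·15897 + 4138·3592
So 1 = (-935)·15897 + (4138)·3592.

1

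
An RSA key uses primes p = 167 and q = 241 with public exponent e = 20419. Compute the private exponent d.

φ(n) = (p−1)(q−1) = 166·240 = 39840.
Need d with 20419·d ≡ 1 (mod 39840). Apply the extended Euclidean algorithm:
39840 = 1×20419 + 19421
20419 = 1×19421 + 998
19421 = 19×998 + 459
998 = 2×459 + 80
459 = 5×80 + 59
80 = 1×59 + 21
59 = 2×21 + 17
21 = 1×17 + 4
17 = 4×4 + 1
4 = 4×1 + 0
Back-substitute:
1 = 17 − 4·4
1 = −4·21 + 5·17
1 = 5·59 − 14·21
1 = −14·80 + 19·59
1 = 19·459 − 109·80
1 = −109·998 + 237·459
1 = 237·19421 − 4612·998
1 = −4612·20419 + 4849·19421
1 = 4849·39840 − 9461·20419
So 20419·(-9461) ≡ 1 (mod 39840), hence d ≡ -9461 ≡ 30379 (mod 39840).

30379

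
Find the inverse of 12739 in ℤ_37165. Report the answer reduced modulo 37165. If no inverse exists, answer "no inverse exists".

Apply the Euclidean algorithm to 37165 and 12739:
37165 = 2×12739 + 11687
12739 = 1×11687 + 1052
11687 = 11×1052 + 115
1052 = 9×115 + 17
115 = 6×17 + 13
17 = 1×13 + 4
13 = 3×4 + 1
4 = 4×1 + 0
The gcd is 1. Working backward:
1 = 13 − 3·4
1 = −3·17 + 4·13
1 = 4·115 − 27·17
1 = −27·1052 + 247·115
1 = 247·11687 − 2744·1052
1 = −2744·12739 + 2991·11687
1 = 2991·37165 − 8726·12739
Hence 12739⁻¹ ≡ -8726 ≡ 28439 (mod 37165).

28439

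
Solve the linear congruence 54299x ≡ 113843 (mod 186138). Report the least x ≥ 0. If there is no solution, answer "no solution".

75943

First find gcd(54299, 186138):
186138 = 3*54299 + 23241
54299 = 2*23241 + 7817
23241 = 2*7817 + 7607
7817 = 1*7607 + 210
7607 = 36*210 + 47
210 = 4*47 + 22
47 = 2*22 + 3
22 = 7*3 + 1
3 = 3*1 + 0
gcd = 1, so a unique solution mod 186138 exists.
Back-substitute for the Bézout coefficients:
1 = 22 − 7·3
1 = −7·47 + 15·22
1 = 15·210 − 67·47
1 = −67·7607 + 2427·210
1 = 2427·7817 − 2494·7607
1 = −2494·23241 + 7415·7817
1 = 7415·54299 − 17324·23241
1 = −17324·186138 + 59387·54299
So 54299·(59387) ≡ 1 (mod 186138), giving 54299⁻¹ ≡ 59387.
x ≡ 54299⁻¹·113843 ≡ 59387·113843 ≡ 75943 (mod 186138).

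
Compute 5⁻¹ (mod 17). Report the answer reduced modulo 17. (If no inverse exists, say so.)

7

Extended Euclidean algorithm:
17 = 3·5 + 2
5 = 2·2 + 1
2 = 2·1 + 0
gcd = 1, so the inverse exists. Back-substitute:
1 = 5 − 2·2
1 = −2·17 + 7·5
So 5·7 ≡ 1 (mod 17).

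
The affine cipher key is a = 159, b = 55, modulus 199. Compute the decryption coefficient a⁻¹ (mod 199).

Apply the Euclidean algorithm to 199 and 159:
199 = 1×159 + 40
159 = 3×40 + 39
40 = 1×39 + 1
39 = 39×1 + 0
Since gcd(159, 199) = 1, back-substitute to write 1 as a combination:
1 = 40 − 39
1 = −159 + 4·40
1 = 4·199 − 5·159
Thus 159·(-5) ≡ 1 (mod 199); reducing, -5 mod 199 = 194.

194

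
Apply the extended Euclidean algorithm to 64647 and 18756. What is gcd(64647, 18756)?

Euclidean algorithm:
64647 = 3*18756 + 8379
18756 = 2*8379 + 1998
8379 = 4*1998 + 387
1998 = 5*387 + 63
387 = 6*63 + 9
63 = 7*9 + 0
gcd(64647, 18756) = 9.
Back-substituting:
9 = 387 − 6·63
9 = −6·1998 + 31·387
9 = 31·8379 − 130·1998
9 = −130·18756 + 291·8379
9 = 291·64647 − 1003·18756
So 9 = (291)·64647 + (-1003)·18756.

9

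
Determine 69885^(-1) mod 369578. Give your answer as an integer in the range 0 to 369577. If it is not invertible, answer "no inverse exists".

Run Euclid on (369578, 69885):
369578 = 5·69885 + 20153
69885 = 3·20153 + 9426
20153 = 2·9426 + 1301
9426 = 7·1301 + 319
1301 = 4·319 + 25
319 = 12·25 + 19
25 = 1·19 + 6
19 = 3·6 + 1
6 = 6·1 + 0
The gcd is 1. Working backward:
1 = 19 − 3·6
1 = −3·25 + 4·19
1 = 4·319 − 51·25
1 = −51·1301 + 208·319
1 = 208·9426 − 1507·1301
1 = −1507·20153 + 3222·9426
1 = 3222·69885 − 11173·20153
1 = −11173·369578 + 59087·69885
So 69885·59087 ≡ 1 (mod 369578).

59087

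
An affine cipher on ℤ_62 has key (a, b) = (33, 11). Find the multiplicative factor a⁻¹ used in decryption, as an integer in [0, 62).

gcd(62, 33) by repeated division:
62 = 1*33 + 29
33 = 1*29 + 4
29 = 7*4 + 1
4 = 4*1 + 0
The gcd is 1. Working backward:
1 = 29 − 7·4
1 = −7·33 + 8·29
1 = 8·62 − 15·33
So 33·(-15) ≡ 1 (mod 62), and -15 ≡ 47 (mod 62).

47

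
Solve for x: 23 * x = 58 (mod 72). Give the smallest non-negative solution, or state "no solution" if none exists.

62

First find gcd(23, 72):
72 = 3*23 + 3
23 = 7*3 + 2
3 = 1*2 + 1
2 = 2*1 + 0
gcd = 1, so a unique solution mod 72 exists.
Back-substitute for the Bézout coefficients:
1 = 3 − 2
1 = −23 + 8·3
1 = 8·72 − 25·23
So 23·(-25) ≡ 1 (mod 72), giving 23⁻¹ ≡ 47.
x ≡ 23⁻¹·58 ≡ 47·58 ≡ 62 (mod 72).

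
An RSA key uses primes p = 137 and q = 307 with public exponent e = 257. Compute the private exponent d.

φ(n) = (p−1)(q−1) = 136·306 = 41616.
Need d with 257·d ≡ 1 (mod 41616). Apply the extended Euclidean algorithm:
41616 = 161*257 + 239
257 = 1*239 + 18
239 = 13*18 + 5
18 = 3*5 + 3
5 = 1*3 + 2
3 = 1*2 + 1
2 = 2*1 + 0
Back-substitute:
1 = 3 − 2
1 = −5 + 2·3
1 = 2·18 − 7·5
1 = −7·239 + 93·18
1 = 93·257 − 100·239
1 = −100·41616 + 16193·257
So 257·16193 ≡ 1 (mod 41616), hence d = 16193.

16193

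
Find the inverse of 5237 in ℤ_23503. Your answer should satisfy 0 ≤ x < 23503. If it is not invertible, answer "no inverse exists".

20357

gcd(23503, 5237) by repeated division:
23503 = 4*5237 + 2555
5237 = 2*2555 + 127
2555 = 20*127 + 15
127 = 8*15 + 7
15 = 2*7 + 1
7 = 7*1 + 0
gcd = 1, so the inverse exists. Back-substitute:
1 = 15 − 2·7
1 = −2·127 + 17·15
1 = 17·2555 − 342·127
1 = −342·5237 + 701·2555
1 = 701·23503 − 3146·5237
So 5237·(-3146) ≡ 1 (mod 23503), and -3146 ≡ 20357 (mod 23503).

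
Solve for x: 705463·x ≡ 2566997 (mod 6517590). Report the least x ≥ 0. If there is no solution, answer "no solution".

First find gcd(705463, 6517590):
6517590 = 9×705463 + 168423
705463 = 4×168423 + 31771
168423 = 5×31771 + 9568
31771 = 3×9568 + 3067
9568 = 3×3067 + 367
3067 = 8×367 + 131
367 = 2×131 + 105
131 = 1×105 + 26
105 = 4×26 + 1
26 = 26×1 + 0
gcd = 1, so a unique solution mod 6517590 exists.
Back-substitute for the Bézout coefficients:
1 = 105 − 4·26
1 = −4·131 + 5·105
1 = 5·367 − 14·131
1 = −14·3067 + 117·367
1 = 117·9568 − 365·3067
1 = −365·31771 + 1212·9568
1 = 1212·168423 − 6425·31771
1 = −6425·705463 + 26912·168423
1 = 26912·6517590 − 248633·705463
So 705463·(-248633) ≡ 1 (mod 6517590), giving 705463⁻¹ ≡ 6268957.
x ≡ 705463⁻¹·2566997 ≡ 6268957·2566997 ≡ 1353239 (mod 6517590).

1353239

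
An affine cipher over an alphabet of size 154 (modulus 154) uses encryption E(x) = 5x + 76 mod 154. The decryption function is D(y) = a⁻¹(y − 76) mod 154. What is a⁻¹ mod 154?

31

gcd(154, 5) by repeated division:
154 = 30×5 + 4
5 = 1×4 + 1
4 = 4×1 + 0
gcd = 1, so the inverse exists. Back-substitute:
1 = 5 − 4
1 = −154 + 31·5
So 5·31 ≡ 1 (mod 154).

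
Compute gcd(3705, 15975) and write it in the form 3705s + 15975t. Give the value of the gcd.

Euclidean algorithm:
15975 = 4·3705 + 1155
3705 = 3·1155 + 240
1155 = 4·240 + 195
240 = 1·195 + 45
195 = 4·45 + 15
45 = 3·15 + 0
gcd(3705, 15975) = 15.
Working backward:
15 = 195 − 4·45
15 = −4·240 + 5·195
15 = 5·1155 − 24·240
15 = −24·3705 + 77·1155
15 = 77·15975 − 332·3705
So 15 = (77)·15975 + (-332)·3705.

15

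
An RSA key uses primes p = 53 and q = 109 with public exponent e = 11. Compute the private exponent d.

φ(n) = (p−1)(q−1) = 52·108 = 5616.
Need d with 11·d ≡ 1 (mod 5616). Apply the extended Euclidean algorithm:
5616 = 510·11 + 6
11 = 1·6 + 5
6 = 1·5 + 1
5 = 5·1 + 0
Back-substitute:
1 = 6 − 5
1 = −11 + 2·6
1 = 2·5616 − 1021·11
So 11·(-1021) ≡ 1 (mod 5616), hence d ≡ -1021 ≡ 4595 (mod 5616).

4595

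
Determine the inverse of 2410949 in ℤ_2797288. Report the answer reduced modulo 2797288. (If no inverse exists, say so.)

2241413

Run Euclid on (2797288, 2410949):
2797288 = 1*2410949 + 386339
2410949 = 6*386339 + 92915
386339 = 4*92915 + 14679
92915 = 6*14679 + 4841
14679 = 3*4841 + 156
4841 = 31*156 + 5
156 = 31*5 + 1
5 = 5*1 + 0
Since gcd(2410949, 2797288) = 1, back-substitute to write 1 as a combination:
1 = 156 − 31·5
1 = −31·4841 + 962·156
1 = 962·14679 − 2917·4841
1 = −2917·92915 + 18464·14679
1 = 18464·386339 − 76773·92915
1 = −76773·2410949 + 479102·386339
1 = 479102·2797288 − 555875·2410949
So 2410949·(-555875) ≡ 1 (mod 2797288), and -555875 ≡ 2241413 (mod 2797288).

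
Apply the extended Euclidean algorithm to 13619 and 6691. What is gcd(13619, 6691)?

Apply Euclid's algorithm to 13619 and 6691:
13619 = 2×6691 + 237
6691 = 28×237 + 55
237 = 4×55 + 17
55 = 3×17 + 4
17 = 4×4 + 1
4 = 4×1 + 0
gcd(13619, 6691) = 1.
Working backward:
1 = 17 − 4·4
1 = −4·55 + 13·17
1 = 13·237 − 56·55
1 = −56·6691 + 1581·237
1 = 1581·13619 − 3218·6691
So 1 = (1581)·13619 + (-3218)·6691.

1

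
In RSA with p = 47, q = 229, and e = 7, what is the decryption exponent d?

φ(n) = (p−1)(q−1) = 46·228 = 10488.
Need d with 7·d ≡ 1 (mod 10488). Apply the extended Euclidean algorithm:
10488 = 1498×7 + 2
7 = 3×2 + 1
2 = 2×1 + 0
Back-substitute:
1 = 7 − 3·2
1 = −3·10488 + 4495·7
So 7·4495 ≡ 1 (mod 10488), hence d = 4495.

4495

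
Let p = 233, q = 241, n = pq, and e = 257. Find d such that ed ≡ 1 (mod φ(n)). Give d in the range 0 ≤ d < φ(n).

φ(n) = (p−1)(q−1) = 232·240 = 55680.
Need d with 257·d ≡ 1 (mod 55680). Apply the extended Euclidean algorithm:
55680 = 216·257 + 168
257 = 1·168 + 89
168 = 1·89 + 79
89 = 1·79 + 10
79 = 7·10 + 9
10 = 1·9 + 1
9 = 9·1 + 0
Back-substitute:
1 = 10 − 9
1 = −79 + 8·10
1 = 8·89 − 9·79
1 = −9·168 + 17·89
1 = 17·257 − 26·168
1 = −26·55680 + 5633·257
So 257·5633 ≡ 1 (mod 55680), hence d = 5633.

5633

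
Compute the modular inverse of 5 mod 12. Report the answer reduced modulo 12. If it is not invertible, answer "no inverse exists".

Extended Euclidean algorithm:
12 = 2·5 + 2
5 = 2·2 + 1
2 = 2·1 + 0
Since gcd(5, 12) = 1, back-substitute to write 1 as a combination:
1 = 5 − 2·2
1 = −2·12 + 5·5
So 5·5 ≡ 1 (mod 12).

5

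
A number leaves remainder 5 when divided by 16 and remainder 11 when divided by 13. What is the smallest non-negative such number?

Write x = 5 + 16·k. Then 16·k ≡ 11 − 5 ≡ 6 (mod 13).
Need 16⁻¹ mod 13. Extended Euclid on (13, 3):
13 = 4·3 + 1
3 = 3·1 + 0
Back-substitute:
1 = 13 − 4·3
16⁻¹ ≡ 9 (mod 13), so k ≡ 9·6 ≡ 2 (mod 13).
x = 5 + 16·2 = 37.

37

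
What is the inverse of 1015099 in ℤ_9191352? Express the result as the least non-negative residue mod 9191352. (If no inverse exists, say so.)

7841179

Apply the Euclidean algorithm to 9191352 and 1015099:
9191352 = 9·1015099 + 55461
1015099 = 18·55461 + 16801
55461 = 3·16801 + 5058
16801 = 3·5058 + 1627
5058 = 3·1627 + 177
1627 = 9·177 + 34
177 = 5·34 + 7
34 = 4·7 + 6
7 = 1·6 + 1
6 = 6·1 + 0
The gcd is 1. Working backward:
1 = 7 − 6
1 = −34 + 5·7
1 = 5·177 − 26·34
1 = −26·1627 + 239·177
1 = 239·5058 − 743·1627
1 = −743·16801 + 2468·5058
1 = 2468·55461 − 8147·16801
1 = −8147·1015099 + 149114·55461
1 = 149114·9191352 − 1350173·1015099
Hence 1015099⁻¹ ≡ -1350173 ≡ 7841179 (mod 9191352).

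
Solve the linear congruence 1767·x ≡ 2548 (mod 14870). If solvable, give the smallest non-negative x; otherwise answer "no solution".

First find gcd(1767, 14870):
14870 = 8*1767 + 734
1767 = 2*734 + 299
734 = 2*299 + 136
299 = 2*136 + 27
136 = 5*27 + 1
27 = 27*1 + 0
gcd = 1, so a unique solution mod 14870 exists.
Back-substitute for the Bézout coefficients:
1 = 136 − 5·27
1 = −5·299 + 11·136
1 = 11·734 − 27·299
1 = −27·1767 + 65·734
1 = 65·14870 − 547·1767
So 1767·(-547) ≡ 1 (mod 14870), giving 1767⁻¹ ≡ 14323.
x ≡ 1767⁻¹·2548 ≡ 14323·2548 ≡ 4024 (mod 14870).

4024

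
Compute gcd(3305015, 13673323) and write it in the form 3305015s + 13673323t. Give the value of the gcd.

Repeated division:
13673323 = 4·3305015 + 453263
3305015 = 7·453263 + 132174
453263 = 3·132174 + 56741
132174 = 2·56741 + 18692
56741 = 3·18692 + 665
18692 = 28·665 + 72
665 = 9·72 + 17
72 = 4·17 + 4
17 = 4·4 + 1
4 = 4·1 + 0
gcd(3305015, 13673323) = 1.
Working backward:
1 = 17 − 4·4
1 = −4·72 + 17·17
1 = 17·665 − 157·72
1 = −157·18692 + 4413·665
1 = 4413·56741 − 13396·18692
1 = −13396·132174 + 31205·56741
1 = 31205·453263 − 107011·132174
1 = −107011·3305015 + 780282·453263
1 = 780282·13673323 − 3228139·3305015
So 1 = (780282)·13673323 + (-3228139)·3305015.

1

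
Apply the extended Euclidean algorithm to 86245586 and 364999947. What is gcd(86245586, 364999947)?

1

Repeated division:
364999947 = 4·86245586 + 20017603
86245586 = 4·20017603 + 6175174
20017603 = 3·6175174 + 1492081
6175174 = 4·1492081 + 206850
1492081 = 7·206850 + 44131
206850 = 4·44131 + 30326
44131 = 1·30326 + 13805
30326 = 2·13805 + 2716
13805 = 5·2716 + 225
2716 = 12·225 + 16
225 = 14·16 + 1
16 = 16·1 + 0
gcd(86245586, 364999947) = 1.
Back-substituting:
1 = 225 − 14·16
1 = −14·2716 + 169·225
1 = 169·13805 − 859·2716
1 = −859·30326 + 1887·13805
1 = 1887·44131 − 2746·30326
1 = −2746·206850 + 12871·44131
1 = 12871·1492081 − 92843·206850
1 = −92843·6175174 + 384243·1492081
1 = 384243·20017603 − 1245572·6175174
1 = −1245572·86245586 + 5366531·20017603
1 = 5366531·364999947 − 22711696·86245586
So 1 = (5366531)·364999947 + (-22711696)·86245586.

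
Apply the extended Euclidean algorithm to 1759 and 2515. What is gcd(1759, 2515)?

1

Euclidean algorithm:
2515 = 1*1759 + 756
1759 = 2*756 + 247
756 = 3*247 + 15
247 = 16*15 + 7
15 = 2*7 + 1
7 = 7*1 + 0
gcd(1759, 2515) = 1.
Working backward:
1 = 15 − 2·7
1 = −2·247 + 33·15
1 = 33·756 − 101·247
1 = −101·1759 + 235·756
1 = 235·2515 − 336·1759
So 1 = (235)·2515 + (-336)·1759.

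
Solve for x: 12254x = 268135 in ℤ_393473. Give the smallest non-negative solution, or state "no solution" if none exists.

71145

First find gcd(12254, 393473):
393473 = 32×12254 + 1345
12254 = 9×1345 + 149
1345 = 9×149 + 4
149 = 37×4 + 1
4 = 4×1 + 0
gcd = 1, so a unique solution mod 393473 exists.
Back-substitute for the Bézout coefficients:
1 = 149 − 37·4
1 = −37·1345 + 334·149
1 = 334·12254 − 3043·1345
1 = −3043·393473 + 97710·12254
So 12254·(97710) ≡ 1 (mod 393473), giving 12254⁻¹ ≡ 97710.
x ≡ 12254⁻¹·268135 ≡ 97710·268135 ≡ 71145 (mod 393473).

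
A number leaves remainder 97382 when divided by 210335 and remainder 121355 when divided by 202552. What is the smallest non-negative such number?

Write x = 97382 + 210335·k. Then 210335·k ≡ 121355 − 97382 ≡ 23973 (mod 202552).
Need 210335⁻¹ mod 202552. Extended Euclid on (202552, 7783):
202552 = 26*7783 + 194
7783 = 40*194 + 23
194 = 8*23 + 10
23 = 2*10 + 3
10 = 3*3 + 1
3 = 3*1 + 0
Back-substitute:
1 = 10 − 3·3
1 = −3·23 + 7·10
1 = 7·194 − 59·23
1 = −59·7783 + 2367·194
1 = 2367·202552 − 61601·7783
210335⁻¹ ≡ 140951 (mod 202552), so k ≡ 140951·23973 ≡ 45859 (mod 202552).
x = 97382 + 210335·45859 = 9645850147.

9645850147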